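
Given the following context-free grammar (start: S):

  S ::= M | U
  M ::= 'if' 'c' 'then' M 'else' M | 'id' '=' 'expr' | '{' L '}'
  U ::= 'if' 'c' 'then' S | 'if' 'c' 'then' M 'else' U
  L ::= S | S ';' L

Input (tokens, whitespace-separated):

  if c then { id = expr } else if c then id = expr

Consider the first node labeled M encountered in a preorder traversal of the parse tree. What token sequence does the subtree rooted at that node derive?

[S [U if c then [M { [L [S [M id = expr]]] }] else [U if c then [S [M id = expr]]]]]

{ id = expr }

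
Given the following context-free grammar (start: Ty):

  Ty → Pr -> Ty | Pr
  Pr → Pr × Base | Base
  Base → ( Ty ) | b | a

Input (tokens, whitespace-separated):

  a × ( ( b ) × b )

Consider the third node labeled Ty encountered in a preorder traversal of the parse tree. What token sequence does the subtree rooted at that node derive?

[Ty [Pr [Pr [Base a]] × [Base ( [Ty [Pr [Pr [Base ( [Ty [Pr [Base b]]] )]] × [Base b]]] )]]]

b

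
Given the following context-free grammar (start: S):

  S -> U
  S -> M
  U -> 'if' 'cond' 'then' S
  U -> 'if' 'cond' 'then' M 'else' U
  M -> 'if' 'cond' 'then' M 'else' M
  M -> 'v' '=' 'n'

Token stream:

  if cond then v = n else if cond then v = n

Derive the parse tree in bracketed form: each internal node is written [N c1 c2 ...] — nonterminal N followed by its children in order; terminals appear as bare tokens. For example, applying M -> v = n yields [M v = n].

[S [U if cond then [M v = n] else [U if cond then [S [M v = n]]]]]

S
U
if cond then M else U
if cond then v = n else U
if cond then v = n else if cond then S
if cond then v = n else if cond then M
if cond then v = n else if cond then v = n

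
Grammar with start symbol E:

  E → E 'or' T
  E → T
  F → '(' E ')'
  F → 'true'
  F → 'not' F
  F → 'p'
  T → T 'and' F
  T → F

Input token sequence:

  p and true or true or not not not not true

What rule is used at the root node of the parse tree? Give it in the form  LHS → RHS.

[E [E [E [T [T [F p]] and [F true]]] or [T [F true]]] or [T [F not [F not [F not [F not [F true]]]]]]]

E → E 'or' T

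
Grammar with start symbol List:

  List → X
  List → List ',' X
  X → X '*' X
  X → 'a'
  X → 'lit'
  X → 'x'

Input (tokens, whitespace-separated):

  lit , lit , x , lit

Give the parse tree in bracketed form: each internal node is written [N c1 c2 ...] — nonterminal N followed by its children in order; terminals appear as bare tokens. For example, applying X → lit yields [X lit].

[List [List [List [List [X lit]] , [X lit]] , [X x]] , [X lit]]

List
List , X
List , X , X
List , X , X , X
X , X , X , X
lit , X , X , X
lit , lit , X , X
lit , lit , x , X
lit , lit , x , lit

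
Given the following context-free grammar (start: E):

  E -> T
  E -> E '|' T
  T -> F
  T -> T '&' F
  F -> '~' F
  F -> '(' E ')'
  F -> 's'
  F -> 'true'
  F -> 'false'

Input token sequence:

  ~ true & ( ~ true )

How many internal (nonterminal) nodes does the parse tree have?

10

[E [T [T [F ~ [F true]]] & [F ( [E [T [F ~ [F true]]]] )]]]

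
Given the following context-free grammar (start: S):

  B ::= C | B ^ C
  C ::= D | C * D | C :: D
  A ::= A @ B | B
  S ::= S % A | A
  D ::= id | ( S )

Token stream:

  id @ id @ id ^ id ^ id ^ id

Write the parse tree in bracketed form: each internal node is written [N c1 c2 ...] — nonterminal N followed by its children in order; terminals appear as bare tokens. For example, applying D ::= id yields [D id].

[S [A [A [A [B [C [D id]]]] @ [B [C [D id]]]] @ [B [B [B [B [C [D id]]] ^ [C [D id]]] ^ [C [D id]]] ^ [C [D id]]]]]

S
A
A @ B
A @ B @ B
B @ B @ B
C @ B @ B
D @ B @ B
id @ B @ B
id @ C @ B
id @ D @ B
id @ id @ B
id @ id @ B ^ C
id @ id @ B ^ C ^ C
id @ id @ B ^ C ^ C ^ C
id @ id @ C ^ C ^ C ^ C
id @ id @ D ^ C ^ C ^ C
id @ id @ id ^ C ^ C ^ C
id @ id @ id ^ D ^ C ^ C
id @ id @ id ^ id ^ C ^ C
id @ id @ id ^ id ^ D ^ C
id @ id @ id ^ id ^ id ^ C
id @ id @ id ^ id ^ id ^ D
id @ id @ id ^ id ^ id ^ id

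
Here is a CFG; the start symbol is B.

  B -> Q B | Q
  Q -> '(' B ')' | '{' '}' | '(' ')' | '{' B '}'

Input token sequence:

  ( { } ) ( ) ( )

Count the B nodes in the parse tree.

4

[B [Q ( [B [Q { }]] )] [B [Q ( )] [B [Q ( )]]]]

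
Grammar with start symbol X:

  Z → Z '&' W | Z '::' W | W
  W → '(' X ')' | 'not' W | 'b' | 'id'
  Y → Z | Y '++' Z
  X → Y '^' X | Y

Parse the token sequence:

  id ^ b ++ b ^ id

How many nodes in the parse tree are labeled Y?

4

[X [Y [Z [W id]]] ^ [X [Y [Y [Z [W b]]] ++ [Z [W b]]] ^ [X [Y [Z [W id]]]]]]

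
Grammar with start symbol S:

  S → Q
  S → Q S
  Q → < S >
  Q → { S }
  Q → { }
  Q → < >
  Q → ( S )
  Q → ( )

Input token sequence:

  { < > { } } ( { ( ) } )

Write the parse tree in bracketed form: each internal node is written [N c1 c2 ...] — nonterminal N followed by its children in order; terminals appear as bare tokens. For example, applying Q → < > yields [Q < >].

[S [Q { [S [Q < >] [S [Q { }]]] }] [S [Q ( [S [Q { [S [Q ( )]] }]] )]]]

S
Q S
{ S } S
{ Q S } S
{ < > S } S
{ < > Q } S
{ < > { } } S
{ < > { } } Q
{ < > { } } ( S )
{ < > { } } ( Q )
{ < > { } } ( { S } )
{ < > { } } ( { Q } )
{ < > { } } ( { ( ) } )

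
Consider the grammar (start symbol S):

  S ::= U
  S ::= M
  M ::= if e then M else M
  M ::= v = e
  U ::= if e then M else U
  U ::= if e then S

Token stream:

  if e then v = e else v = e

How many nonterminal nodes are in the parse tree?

4

[S [M if e then [M v = e] else [M v = e]]]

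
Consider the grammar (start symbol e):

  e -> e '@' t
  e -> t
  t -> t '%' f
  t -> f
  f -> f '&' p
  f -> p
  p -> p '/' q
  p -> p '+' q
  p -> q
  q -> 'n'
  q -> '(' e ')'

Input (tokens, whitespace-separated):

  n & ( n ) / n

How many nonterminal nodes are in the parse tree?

[e [t [f [f [p [q n]]] & [p [p [q ( [e [t [f [p [q n]]]]] )]] / [q n]]]]]

15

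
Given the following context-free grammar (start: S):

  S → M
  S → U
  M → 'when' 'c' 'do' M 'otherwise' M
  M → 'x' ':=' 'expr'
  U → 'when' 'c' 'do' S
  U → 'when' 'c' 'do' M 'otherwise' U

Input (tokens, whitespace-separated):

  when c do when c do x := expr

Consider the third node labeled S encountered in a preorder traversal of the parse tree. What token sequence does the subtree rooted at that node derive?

x := expr

[S [U when c do [S [U when c do [S [M x := expr]]]]]]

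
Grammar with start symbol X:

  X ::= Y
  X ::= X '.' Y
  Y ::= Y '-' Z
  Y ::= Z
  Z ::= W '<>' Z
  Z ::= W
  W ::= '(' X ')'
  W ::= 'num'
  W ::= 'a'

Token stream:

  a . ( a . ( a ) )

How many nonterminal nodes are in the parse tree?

20

[X [X [Y [Z [W a]]]] . [Y [Z [W ( [X [X [Y [Z [W a]]]] . [Y [Z [W ( [X [Y [Z [W a]]]] )]]]] )]]]]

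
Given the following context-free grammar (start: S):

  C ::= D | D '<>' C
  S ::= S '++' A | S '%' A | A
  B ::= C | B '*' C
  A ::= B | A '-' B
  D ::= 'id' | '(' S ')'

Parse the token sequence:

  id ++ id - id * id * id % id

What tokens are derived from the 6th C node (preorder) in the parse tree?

id

[S [S [S [A [B [C [D id]]]]] ++ [A [A [B [C [D id]]]] - [B [B [B [C [D id]]] * [C [D id]]] * [C [D id]]]]] % [A [B [C [D id]]]]]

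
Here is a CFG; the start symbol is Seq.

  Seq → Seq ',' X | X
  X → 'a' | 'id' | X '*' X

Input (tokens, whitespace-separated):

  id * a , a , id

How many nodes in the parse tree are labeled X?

5

[Seq [Seq [Seq [X [X id] * [X a]]] , [X a]] , [X id]]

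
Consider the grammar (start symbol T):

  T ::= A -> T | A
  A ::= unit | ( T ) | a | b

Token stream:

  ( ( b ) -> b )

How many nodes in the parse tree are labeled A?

4

[T [A ( [T [A ( [T [A b]] )] -> [T [A b]]] )]]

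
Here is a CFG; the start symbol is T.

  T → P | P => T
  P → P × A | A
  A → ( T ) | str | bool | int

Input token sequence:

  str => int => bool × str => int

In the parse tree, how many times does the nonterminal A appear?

[T [P [A str]] => [T [P [A int]] => [T [P [P [A bool]] × [A str]] => [T [P [A int]]]]]]

5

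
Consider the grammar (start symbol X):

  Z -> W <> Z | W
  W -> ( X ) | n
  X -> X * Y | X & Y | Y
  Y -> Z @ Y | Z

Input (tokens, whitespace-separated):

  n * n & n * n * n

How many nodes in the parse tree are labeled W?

[X [X [X [X [X [Y [Z [W n]]]] * [Y [Z [W n]]]] & [Y [Z [W n]]]] * [Y [Z [W n]]]] * [Y [Z [W n]]]]

5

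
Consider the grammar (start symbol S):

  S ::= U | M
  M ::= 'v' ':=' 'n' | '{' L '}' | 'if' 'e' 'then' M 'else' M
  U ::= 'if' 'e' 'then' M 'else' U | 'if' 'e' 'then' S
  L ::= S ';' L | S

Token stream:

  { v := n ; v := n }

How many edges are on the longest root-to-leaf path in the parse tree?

6

[S [M { [L [S [M v := n]] ; [L [S [M v := n]]]] }]]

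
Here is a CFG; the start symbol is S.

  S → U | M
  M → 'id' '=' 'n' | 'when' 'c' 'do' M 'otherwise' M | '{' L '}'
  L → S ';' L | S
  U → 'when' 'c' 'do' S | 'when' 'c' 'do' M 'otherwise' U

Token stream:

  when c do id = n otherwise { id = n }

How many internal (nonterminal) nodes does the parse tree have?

[S [M when c do [M id = n] otherwise [M { [L [S [M id = n]]] }]]]

7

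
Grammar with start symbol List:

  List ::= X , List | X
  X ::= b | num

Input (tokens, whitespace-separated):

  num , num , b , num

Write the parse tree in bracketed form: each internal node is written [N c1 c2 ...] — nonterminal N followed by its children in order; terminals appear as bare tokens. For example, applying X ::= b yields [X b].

List
X , List
num , List
num , X , List
num , num , List
num , num , X , List
num , num , b , List
num , num , b , X
num , num , b , num

[List [X num] , [List [X num] , [List [X b] , [List [X num]]]]]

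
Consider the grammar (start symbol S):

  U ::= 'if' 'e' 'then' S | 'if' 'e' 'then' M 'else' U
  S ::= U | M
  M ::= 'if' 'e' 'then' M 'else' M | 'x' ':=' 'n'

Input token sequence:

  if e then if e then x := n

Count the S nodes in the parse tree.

[S [U if e then [S [U if e then [S [M x := n]]]]]]

3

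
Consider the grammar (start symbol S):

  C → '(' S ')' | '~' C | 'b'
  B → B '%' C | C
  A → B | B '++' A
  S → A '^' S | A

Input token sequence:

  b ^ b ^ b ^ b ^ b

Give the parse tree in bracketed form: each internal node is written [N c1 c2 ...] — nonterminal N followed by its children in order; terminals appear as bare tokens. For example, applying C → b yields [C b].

[S [A [B [C b]]] ^ [S [A [B [C b]]] ^ [S [A [B [C b]]] ^ [S [A [B [C b]]] ^ [S [A [B [C b]]]]]]]]

S
A ^ S
B ^ S
C ^ S
b ^ S
b ^ A ^ S
b ^ B ^ S
b ^ C ^ S
b ^ b ^ S
b ^ b ^ A ^ S
b ^ b ^ B ^ S
b ^ b ^ C ^ S
b ^ b ^ b ^ S
b ^ b ^ b ^ A ^ S
b ^ b ^ b ^ B ^ S
b ^ b ^ b ^ C ^ S
b ^ b ^ b ^ b ^ S
b ^ b ^ b ^ b ^ A
b ^ b ^ b ^ b ^ B
b ^ b ^ b ^ b ^ C
b ^ b ^ b ^ b ^ b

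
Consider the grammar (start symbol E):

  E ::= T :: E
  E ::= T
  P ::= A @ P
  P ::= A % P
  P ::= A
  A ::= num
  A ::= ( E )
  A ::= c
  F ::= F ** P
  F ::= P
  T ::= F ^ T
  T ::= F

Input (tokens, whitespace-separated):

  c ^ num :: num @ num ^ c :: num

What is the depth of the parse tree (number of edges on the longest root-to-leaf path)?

7

[E [T [F [P [A c]]] ^ [T [F [P [A num]]]]] :: [E [T [F [P [A num] @ [P [A num]]]] ^ [T [F [P [A c]]]]] :: [E [T [F [P [A num]]]]]]]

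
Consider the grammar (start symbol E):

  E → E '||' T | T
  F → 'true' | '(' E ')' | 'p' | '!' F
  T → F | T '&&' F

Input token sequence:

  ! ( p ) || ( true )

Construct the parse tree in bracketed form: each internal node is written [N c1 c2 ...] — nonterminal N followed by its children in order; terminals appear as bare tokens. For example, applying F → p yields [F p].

[E [E [T [F ! [F ( [E [T [F p]]] )]]]] || [T [F ( [E [T [F true]]] )]]]

E
E || T
T || T
F || T
! F || T
! ( E ) || T
! ( T ) || T
! ( F ) || T
! ( p ) || T
! ( p ) || F
! ( p ) || ( E )
! ( p ) || ( T )
! ( p ) || ( F )
! ( p ) || ( true )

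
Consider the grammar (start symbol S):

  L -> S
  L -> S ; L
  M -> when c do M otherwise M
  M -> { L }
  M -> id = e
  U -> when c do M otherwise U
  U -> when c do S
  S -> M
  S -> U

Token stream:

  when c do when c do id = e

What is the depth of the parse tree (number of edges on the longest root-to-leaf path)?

[S [U when c do [S [U when c do [S [M id = e]]]]]]

6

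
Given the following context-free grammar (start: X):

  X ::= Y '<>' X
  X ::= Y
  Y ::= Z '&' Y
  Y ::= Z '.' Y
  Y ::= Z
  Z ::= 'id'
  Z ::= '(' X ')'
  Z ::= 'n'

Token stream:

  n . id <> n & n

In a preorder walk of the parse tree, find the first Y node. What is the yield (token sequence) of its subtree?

[X [Y [Z n] . [Y [Z id]]] <> [X [Y [Z n] & [Y [Z n]]]]]

n . id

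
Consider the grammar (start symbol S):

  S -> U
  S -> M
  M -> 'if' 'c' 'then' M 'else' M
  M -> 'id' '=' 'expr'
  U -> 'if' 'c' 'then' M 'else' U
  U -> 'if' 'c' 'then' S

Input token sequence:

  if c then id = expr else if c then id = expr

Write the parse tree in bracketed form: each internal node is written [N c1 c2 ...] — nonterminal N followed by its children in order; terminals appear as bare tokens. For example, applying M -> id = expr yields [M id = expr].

S
U
if c then M else U
if c then id = expr else U
if c then id = expr else if c then S
if c then id = expr else if c then M
if c then id = expr else if c then id = expr

[S [U if c then [M id = expr] else [U if c then [S [M id = expr]]]]]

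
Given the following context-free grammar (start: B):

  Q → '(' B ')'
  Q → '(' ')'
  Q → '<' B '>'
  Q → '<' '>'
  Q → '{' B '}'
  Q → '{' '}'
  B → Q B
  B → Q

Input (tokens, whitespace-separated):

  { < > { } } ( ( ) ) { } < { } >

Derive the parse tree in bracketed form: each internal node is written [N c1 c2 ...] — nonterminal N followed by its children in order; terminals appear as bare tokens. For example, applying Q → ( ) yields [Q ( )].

B
Q B
{ B } B
{ Q B } B
{ < > B } B
{ < > Q } B
{ < > { } } B
{ < > { } } Q B
{ < > { } } ( B ) B
{ < > { } } ( Q ) B
{ < > { } } ( ( ) ) B
{ < > { } } ( ( ) ) Q B
{ < > { } } ( ( ) ) { } B
{ < > { } } ( ( ) ) { } Q
{ < > { } } ( ( ) ) { } < B >
{ < > { } } ( ( ) ) { } < Q >
{ < > { } } ( ( ) ) { } < { } >

[B [Q { [B [Q < >] [B [Q { }]]] }] [B [Q ( [B [Q ( )]] )] [B [Q { }] [B [Q < [B [Q { }]] >]]]]]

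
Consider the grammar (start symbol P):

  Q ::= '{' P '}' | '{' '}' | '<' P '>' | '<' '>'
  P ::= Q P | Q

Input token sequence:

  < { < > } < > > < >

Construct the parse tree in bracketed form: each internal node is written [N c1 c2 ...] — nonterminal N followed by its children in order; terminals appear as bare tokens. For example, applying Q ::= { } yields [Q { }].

[P [Q < [P [Q { [P [Q < >]] }] [P [Q < >]]] >] [P [Q < >]]]

P
Q P
< P > P
< Q P > P
< { P } P > P
< { Q } P > P
< { < > } P > P
< { < > } Q > P
< { < > } < > > P
< { < > } < > > Q
< { < > } < > > < >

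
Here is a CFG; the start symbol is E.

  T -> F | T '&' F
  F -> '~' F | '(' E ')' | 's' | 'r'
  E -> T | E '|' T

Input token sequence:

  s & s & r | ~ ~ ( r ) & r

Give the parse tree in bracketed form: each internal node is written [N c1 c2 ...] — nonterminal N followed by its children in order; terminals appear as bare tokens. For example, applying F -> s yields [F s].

E
E | T
T | T
T & F | T
T & F & F | T
F & F & F | T
s & F & F | T
s & s & F | T
s & s & r | T
s & s & r | T & F
s & s & r | F & F
s & s & r | ~ F & F
s & s & r | ~ ~ F & F
s & s & r | ~ ~ ( E ) & F
s & s & r | ~ ~ ( T ) & F
s & s & r | ~ ~ ( F ) & F
s & s & r | ~ ~ ( r ) & F
s & s & r | ~ ~ ( r ) & r

[E [E [T [T [T [F s]] & [F s]] & [F r]]] | [T [T [F ~ [F ~ [F ( [E [T [F r]]] )]]]] & [F r]]]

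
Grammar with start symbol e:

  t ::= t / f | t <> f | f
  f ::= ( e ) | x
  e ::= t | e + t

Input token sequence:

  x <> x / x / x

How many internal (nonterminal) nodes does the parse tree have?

9

[e [t [t [t [t [f x]] <> [f x]] / [f x]] / [f x]]]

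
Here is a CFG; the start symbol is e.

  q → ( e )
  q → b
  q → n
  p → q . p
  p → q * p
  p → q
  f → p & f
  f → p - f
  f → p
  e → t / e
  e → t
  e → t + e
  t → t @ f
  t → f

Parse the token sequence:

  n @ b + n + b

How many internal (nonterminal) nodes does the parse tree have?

19

[e [t [t [f [p [q n]]]] @ [f [p [q b]]]] + [e [t [f [p [q n]]]] + [e [t [f [p [q b]]]]]]]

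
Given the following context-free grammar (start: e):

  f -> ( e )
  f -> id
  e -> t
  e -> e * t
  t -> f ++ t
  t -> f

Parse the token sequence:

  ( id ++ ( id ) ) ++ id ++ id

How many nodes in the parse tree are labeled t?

6

[e [t [f ( [e [t [f id] ++ [t [f ( [e [t [f id]]] )]]]] )] ++ [t [f id] ++ [t [f id]]]]]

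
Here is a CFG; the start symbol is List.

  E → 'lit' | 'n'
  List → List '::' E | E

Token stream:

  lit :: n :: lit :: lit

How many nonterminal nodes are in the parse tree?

8

[List [List [List [List [E lit]] :: [E n]] :: [E lit]] :: [E lit]]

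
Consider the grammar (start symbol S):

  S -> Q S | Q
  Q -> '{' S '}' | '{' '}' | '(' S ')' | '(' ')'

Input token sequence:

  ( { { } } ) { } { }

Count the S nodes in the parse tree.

5

[S [Q ( [S [Q { [S [Q { }]] }]] )] [S [Q { }] [S [Q { }]]]]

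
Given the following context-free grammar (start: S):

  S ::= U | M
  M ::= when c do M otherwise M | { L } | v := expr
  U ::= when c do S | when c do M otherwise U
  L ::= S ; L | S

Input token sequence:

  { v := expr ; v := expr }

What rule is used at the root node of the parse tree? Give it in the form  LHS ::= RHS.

S ::= M

[S [M { [L [S [M v := expr]] ; [L [S [M v := expr]]]] }]]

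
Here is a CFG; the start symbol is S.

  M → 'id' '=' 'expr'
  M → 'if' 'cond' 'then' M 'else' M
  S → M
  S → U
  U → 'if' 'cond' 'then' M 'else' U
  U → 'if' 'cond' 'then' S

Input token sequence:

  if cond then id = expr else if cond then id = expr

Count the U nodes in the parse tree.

[S [U if cond then [M id = expr] else [U if cond then [S [M id = expr]]]]]

2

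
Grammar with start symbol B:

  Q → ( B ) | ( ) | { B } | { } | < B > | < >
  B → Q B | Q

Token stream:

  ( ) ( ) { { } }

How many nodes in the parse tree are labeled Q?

4

[B [Q ( )] [B [Q ( )] [B [Q { [B [Q { }]] }]]]]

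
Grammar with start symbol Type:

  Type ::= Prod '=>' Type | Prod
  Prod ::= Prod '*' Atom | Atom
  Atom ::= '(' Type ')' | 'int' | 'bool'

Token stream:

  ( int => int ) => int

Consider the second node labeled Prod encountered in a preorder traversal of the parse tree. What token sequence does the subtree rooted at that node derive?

int

[Type [Prod [Atom ( [Type [Prod [Atom int]] => [Type [Prod [Atom int]]]] )]] => [Type [Prod [Atom int]]]]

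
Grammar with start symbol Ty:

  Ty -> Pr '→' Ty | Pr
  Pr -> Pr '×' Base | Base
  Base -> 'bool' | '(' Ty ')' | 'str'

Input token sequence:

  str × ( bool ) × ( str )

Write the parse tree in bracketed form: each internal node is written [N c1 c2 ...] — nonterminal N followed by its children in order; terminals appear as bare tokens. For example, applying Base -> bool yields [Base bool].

Ty
Pr
Pr × Base
Pr × Base × Base
Base × Base × Base
str × Base × Base
str × ( Ty ) × Base
str × ( Pr ) × Base
str × ( Base ) × Base
str × ( bool ) × Base
str × ( bool ) × ( Ty )
str × ( bool ) × ( Pr )
str × ( bool ) × ( Base )
str × ( bool ) × ( str )

[Ty [Pr [Pr [Pr [Base str]] × [Base ( [Ty [Pr [Base bool]]] )]] × [Base ( [Ty [Pr [Base str]]] )]]]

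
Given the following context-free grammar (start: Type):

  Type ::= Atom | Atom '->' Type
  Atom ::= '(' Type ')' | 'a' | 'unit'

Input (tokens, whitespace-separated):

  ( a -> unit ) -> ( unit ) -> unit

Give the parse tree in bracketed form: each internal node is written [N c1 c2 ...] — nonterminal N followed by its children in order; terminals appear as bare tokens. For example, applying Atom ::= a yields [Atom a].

Type
Atom -> Type
( Type ) -> Type
( Atom -> Type ) -> Type
( a -> Type ) -> Type
( a -> Atom ) -> Type
( a -> unit ) -> Type
( a -> unit ) -> Atom -> Type
( a -> unit ) -> ( Type ) -> Type
( a -> unit ) -> ( Atom ) -> Type
( a -> unit ) -> ( unit ) -> Type
( a -> unit ) -> ( unit ) -> Atom
( a -> unit ) -> ( unit ) -> unit

[Type [Atom ( [Type [Atom a] -> [Type [Atom unit]]] )] -> [Type [Atom ( [Type [Atom unit]] )] -> [Type [Atom unit]]]]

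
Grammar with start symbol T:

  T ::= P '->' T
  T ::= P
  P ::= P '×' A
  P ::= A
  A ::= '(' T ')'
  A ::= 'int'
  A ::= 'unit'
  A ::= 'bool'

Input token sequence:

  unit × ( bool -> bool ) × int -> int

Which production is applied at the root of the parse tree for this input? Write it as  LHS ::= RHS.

[T [P [P [P [A unit]] × [A ( [T [P [A bool]] -> [T [P [A bool]]]] )]] × [A int]] -> [T [P [A int]]]]

T ::= P '->' T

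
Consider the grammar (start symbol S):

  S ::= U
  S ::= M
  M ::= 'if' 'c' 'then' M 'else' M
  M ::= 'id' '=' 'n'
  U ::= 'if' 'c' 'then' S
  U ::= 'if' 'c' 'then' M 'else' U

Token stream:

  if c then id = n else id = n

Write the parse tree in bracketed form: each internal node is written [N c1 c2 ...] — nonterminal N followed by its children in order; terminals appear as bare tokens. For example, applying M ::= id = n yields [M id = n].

S
M
if c then M else M
if c then id = n else M
if c then id = n else id = n

[S [M if c then [M id = n] else [M id = n]]]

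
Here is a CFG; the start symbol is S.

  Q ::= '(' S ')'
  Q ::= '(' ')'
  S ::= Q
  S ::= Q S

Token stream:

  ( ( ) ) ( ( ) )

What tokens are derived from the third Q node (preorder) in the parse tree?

( ( ) )

[S [Q ( [S [Q ( )]] )] [S [Q ( [S [Q ( )]] )]]]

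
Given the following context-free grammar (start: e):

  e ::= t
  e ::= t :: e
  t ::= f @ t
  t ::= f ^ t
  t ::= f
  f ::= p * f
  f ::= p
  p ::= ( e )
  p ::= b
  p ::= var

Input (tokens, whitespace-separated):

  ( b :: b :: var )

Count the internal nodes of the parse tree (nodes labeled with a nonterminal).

[e [t [f [p ( [e [t [f [p b]]] :: [e [t [f [p b]]] :: [e [t [f [p var]]]]]] )]]]]

16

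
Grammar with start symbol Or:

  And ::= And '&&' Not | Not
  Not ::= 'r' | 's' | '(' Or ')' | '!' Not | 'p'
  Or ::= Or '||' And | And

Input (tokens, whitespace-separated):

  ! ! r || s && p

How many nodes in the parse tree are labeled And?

[Or [Or [And [Not ! [Not ! [Not r]]]]] || [And [And [Not s]] && [Not p]]]

3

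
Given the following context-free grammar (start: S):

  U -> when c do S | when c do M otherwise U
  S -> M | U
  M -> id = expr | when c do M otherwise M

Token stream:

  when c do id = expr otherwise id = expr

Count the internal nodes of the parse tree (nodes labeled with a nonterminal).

4

[S [M when c do [M id = expr] otherwise [M id = expr]]]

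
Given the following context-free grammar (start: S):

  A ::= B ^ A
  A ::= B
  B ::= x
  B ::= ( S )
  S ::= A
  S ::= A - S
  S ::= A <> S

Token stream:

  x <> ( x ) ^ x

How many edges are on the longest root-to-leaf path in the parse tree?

7

[S [A [B x]] <> [S [A [B ( [S [A [B x]]] )] ^ [A [B x]]]]]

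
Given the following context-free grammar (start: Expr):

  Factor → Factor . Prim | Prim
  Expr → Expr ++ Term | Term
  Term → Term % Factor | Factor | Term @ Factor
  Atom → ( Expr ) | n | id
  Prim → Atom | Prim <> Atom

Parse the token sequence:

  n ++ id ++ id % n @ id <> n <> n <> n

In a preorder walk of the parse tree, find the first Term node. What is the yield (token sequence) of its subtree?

[Expr [Expr [Expr [Term [Factor [Prim [Atom n]]]]] ++ [Term [Factor [Prim [Atom id]]]]] ++ [Term [Term [Term [Factor [Prim [Atom id]]]] % [Factor [Prim [Atom n]]]] @ [Factor [Prim [Prim [Prim [Prim [Atom id]] <> [Atom n]] <> [Atom n]] <> [Atom n]]]]]

n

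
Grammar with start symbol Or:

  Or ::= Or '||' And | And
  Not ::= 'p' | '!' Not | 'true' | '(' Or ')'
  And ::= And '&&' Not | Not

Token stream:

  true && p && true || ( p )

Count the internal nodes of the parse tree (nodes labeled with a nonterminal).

[Or [Or [And [And [And [Not true]] && [Not p]] && [Not true]]] || [And [Not ( [Or [And [Not p]]] )]]]

13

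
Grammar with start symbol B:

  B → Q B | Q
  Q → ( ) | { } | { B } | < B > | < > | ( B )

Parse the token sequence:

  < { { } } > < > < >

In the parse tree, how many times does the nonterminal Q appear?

[B [Q < [B [Q { [B [Q { }]] }]] >] [B [Q < >] [B [Q < >]]]]

5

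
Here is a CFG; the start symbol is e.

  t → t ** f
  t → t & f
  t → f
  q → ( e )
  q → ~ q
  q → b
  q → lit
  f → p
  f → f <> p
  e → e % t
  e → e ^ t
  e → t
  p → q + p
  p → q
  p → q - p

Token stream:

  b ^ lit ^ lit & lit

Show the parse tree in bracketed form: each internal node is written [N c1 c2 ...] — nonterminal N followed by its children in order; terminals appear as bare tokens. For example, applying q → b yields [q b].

[e [e [e [t [f [p [q b]]]]] ^ [t [f [p [q lit]]]]] ^ [t [t [f [p [q lit]]]] & [f [p [q lit]]]]]

e
e ^ t
e ^ t ^ t
t ^ t ^ t
f ^ t ^ t
p ^ t ^ t
q ^ t ^ t
b ^ t ^ t
b ^ f ^ t
b ^ p ^ t
b ^ q ^ t
b ^ lit ^ t
b ^ lit ^ t & f
b ^ lit ^ f & f
b ^ lit ^ p & f
b ^ lit ^ q & f
b ^ lit ^ lit & f
b ^ lit ^ lit & p
b ^ lit ^ lit & q
b ^ lit ^ lit & lit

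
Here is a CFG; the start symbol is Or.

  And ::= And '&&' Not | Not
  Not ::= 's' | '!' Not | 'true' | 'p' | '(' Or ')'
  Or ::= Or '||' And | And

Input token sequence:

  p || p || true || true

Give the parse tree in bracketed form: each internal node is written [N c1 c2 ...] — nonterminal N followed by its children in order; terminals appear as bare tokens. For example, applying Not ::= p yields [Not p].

[Or [Or [Or [Or [And [Not p]]] || [And [Not p]]] || [And [Not true]]] || [And [Not true]]]

Or
Or || And
Or || And || And
Or || And || And || And
And || And || And || And
Not || And || And || And
p || And || And || And
p || Not || And || And
p || p || And || And
p || p || Not || And
p || p || true || And
p || p || true || Not
p || p || true || true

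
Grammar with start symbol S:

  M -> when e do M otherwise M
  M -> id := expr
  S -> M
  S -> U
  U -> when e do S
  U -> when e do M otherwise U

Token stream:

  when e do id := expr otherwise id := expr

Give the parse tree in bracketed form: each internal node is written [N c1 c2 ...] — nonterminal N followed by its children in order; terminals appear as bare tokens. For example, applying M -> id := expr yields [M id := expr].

[S [M when e do [M id := expr] otherwise [M id := expr]]]

S
M
when e do M otherwise M
when e do id := expr otherwise M
when e do id := expr otherwise id := expr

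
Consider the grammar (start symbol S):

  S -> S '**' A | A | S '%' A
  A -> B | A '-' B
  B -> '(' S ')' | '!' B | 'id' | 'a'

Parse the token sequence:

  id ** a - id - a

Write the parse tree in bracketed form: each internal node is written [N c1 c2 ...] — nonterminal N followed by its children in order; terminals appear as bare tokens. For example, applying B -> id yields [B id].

[S [S [A [B id]]] ** [A [A [A [B a]] - [B id]] - [B a]]]

S
S ** A
A ** A
B ** A
id ** A
id ** A - B
id ** A - B - B
id ** B - B - B
id ** a - B - B
id ** a - id - B
id ** a - id - a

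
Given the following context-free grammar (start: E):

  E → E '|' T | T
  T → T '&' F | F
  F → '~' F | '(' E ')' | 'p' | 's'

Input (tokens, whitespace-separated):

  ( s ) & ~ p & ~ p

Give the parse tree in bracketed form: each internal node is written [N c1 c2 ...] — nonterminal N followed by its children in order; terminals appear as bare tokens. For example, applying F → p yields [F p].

[E [T [T [T [F ( [E [T [F s]]] )]] & [F ~ [F p]]] & [F ~ [F p]]]]

E
T
T & F
T & F & F
F & F & F
( E ) & F & F
( T ) & F & F
( F ) & F & F
( s ) & F & F
( s ) & ~ F & F
( s ) & ~ p & F
( s ) & ~ p & ~ F
( s ) & ~ p & ~ p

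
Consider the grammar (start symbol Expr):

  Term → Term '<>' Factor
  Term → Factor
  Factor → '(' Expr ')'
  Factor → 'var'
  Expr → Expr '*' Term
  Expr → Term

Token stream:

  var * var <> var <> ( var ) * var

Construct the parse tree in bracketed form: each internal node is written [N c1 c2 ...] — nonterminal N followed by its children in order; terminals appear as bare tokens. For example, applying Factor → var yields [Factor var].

[Expr [Expr [Expr [Term [Factor var]]] * [Term [Term [Term [Factor var]] <> [Factor var]] <> [Factor ( [Expr [Term [Factor var]]] )]]] * [Term [Factor var]]]

Expr
Expr * Term
Expr * Term * Term
Term * Term * Term
Factor * Term * Term
var * Term * Term
var * Term <> Factor * Term
var * Term <> Factor <> Factor * Term
var * Factor <> Factor <> Factor * Term
var * var <> Factor <> Factor * Term
var * var <> var <> Factor * Term
var * var <> var <> ( Expr ) * Term
var * var <> var <> ( Term ) * Term
var * var <> var <> ( Factor ) * Term
var * var <> var <> ( var ) * Term
var * var <> var <> ( var ) * Factor
var * var <> var <> ( var ) * var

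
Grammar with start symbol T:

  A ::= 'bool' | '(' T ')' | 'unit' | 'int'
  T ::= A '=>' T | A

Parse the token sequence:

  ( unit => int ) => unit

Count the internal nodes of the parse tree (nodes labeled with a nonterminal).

8

[T [A ( [T [A unit] => [T [A int]]] )] => [T [A unit]]]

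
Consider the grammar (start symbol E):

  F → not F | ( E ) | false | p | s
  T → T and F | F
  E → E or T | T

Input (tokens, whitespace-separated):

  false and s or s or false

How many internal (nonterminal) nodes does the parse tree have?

[E [E [E [T [T [F false]] and [F s]]] or [T [F s]]] or [T [F false]]]

11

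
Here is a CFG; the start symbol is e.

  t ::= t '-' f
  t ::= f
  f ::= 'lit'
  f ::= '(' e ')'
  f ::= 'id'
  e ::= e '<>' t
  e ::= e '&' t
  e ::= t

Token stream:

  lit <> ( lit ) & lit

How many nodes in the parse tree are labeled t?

4

[e [e [e [t [f lit]]] <> [t [f ( [e [t [f lit]]] )]]] & [t [f lit]]]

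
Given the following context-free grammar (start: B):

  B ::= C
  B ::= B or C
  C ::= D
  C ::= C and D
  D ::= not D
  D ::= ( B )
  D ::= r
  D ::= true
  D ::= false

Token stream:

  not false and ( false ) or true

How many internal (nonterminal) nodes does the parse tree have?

[B [B [C [C [D not [D false]]] and [D ( [B [C [D false]]] )]]] or [C [D true]]]

12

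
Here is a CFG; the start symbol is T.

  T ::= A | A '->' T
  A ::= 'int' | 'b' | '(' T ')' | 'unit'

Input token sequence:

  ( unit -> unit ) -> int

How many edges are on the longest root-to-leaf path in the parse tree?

[T [A ( [T [A unit] -> [T [A unit]]] )] -> [T [A int]]]

5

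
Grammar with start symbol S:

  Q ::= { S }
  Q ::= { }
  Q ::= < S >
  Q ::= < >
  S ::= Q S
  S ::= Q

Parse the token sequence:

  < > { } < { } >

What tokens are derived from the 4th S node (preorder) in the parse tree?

{ }

[S [Q < >] [S [Q { }] [S [Q < [S [Q { }]] >]]]]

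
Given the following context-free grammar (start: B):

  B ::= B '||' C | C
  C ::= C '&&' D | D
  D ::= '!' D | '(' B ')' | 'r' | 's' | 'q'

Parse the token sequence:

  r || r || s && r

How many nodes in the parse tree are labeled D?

[B [B [B [C [D r]]] || [C [D r]]] || [C [C [D s]] && [D r]]]

4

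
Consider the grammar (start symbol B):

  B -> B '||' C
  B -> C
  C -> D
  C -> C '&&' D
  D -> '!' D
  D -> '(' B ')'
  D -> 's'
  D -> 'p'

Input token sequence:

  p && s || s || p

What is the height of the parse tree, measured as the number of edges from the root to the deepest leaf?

6

[B [B [B [C [C [D p]] && [D s]]] || [C [D s]]] || [C [D p]]]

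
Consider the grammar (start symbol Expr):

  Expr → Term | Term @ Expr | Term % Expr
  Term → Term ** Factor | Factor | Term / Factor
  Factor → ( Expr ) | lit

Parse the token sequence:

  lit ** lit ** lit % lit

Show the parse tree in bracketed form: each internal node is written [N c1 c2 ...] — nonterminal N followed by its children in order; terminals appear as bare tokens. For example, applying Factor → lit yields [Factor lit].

[Expr [Term [Term [Term [Factor lit]] ** [Factor lit]] ** [Factor lit]] % [Expr [Term [Factor lit]]]]

Expr
Term % Expr
Term ** Factor % Expr
Term ** Factor ** Factor % Expr
Factor ** Factor ** Factor % Expr
lit ** Factor ** Factor % Expr
lit ** lit ** Factor % Expr
lit ** lit ** lit % Expr
lit ** lit ** lit % Term
lit ** lit ** lit % Factor
lit ** lit ** lit % lit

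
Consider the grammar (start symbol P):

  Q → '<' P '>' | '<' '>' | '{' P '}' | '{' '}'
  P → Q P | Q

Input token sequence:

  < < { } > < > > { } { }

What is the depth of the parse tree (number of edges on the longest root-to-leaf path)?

6

[P [Q < [P [Q < [P [Q { }]] >] [P [Q < >]]] >] [P [Q { }] [P [Q { }]]]]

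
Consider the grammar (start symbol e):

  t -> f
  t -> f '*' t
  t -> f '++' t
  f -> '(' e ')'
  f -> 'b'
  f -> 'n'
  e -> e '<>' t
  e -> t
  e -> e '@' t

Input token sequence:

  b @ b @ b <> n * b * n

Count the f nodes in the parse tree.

[e [e [e [e [t [f b]]] @ [t [f b]]] @ [t [f b]]] <> [t [f n] * [t [f b] * [t [f n]]]]]

6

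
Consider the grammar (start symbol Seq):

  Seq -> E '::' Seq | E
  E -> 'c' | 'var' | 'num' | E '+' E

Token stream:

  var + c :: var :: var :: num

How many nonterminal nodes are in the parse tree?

[Seq [E [E var] + [E c]] :: [Seq [E var] :: [Seq [E var] :: [Seq [E num]]]]]

10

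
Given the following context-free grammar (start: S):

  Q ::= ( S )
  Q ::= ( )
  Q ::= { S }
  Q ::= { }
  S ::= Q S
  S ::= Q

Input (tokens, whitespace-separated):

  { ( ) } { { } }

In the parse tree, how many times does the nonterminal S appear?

4

[S [Q { [S [Q ( )]] }] [S [Q { [S [Q { }]] }]]]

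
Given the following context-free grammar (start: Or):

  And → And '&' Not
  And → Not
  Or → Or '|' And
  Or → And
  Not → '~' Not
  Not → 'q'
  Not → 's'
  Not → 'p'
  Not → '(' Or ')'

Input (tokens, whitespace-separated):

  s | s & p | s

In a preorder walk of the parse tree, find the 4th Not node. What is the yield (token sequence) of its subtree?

[Or [Or [Or [And [Not s]]] | [And [And [Not s]] & [Not p]]] | [And [Not s]]]

s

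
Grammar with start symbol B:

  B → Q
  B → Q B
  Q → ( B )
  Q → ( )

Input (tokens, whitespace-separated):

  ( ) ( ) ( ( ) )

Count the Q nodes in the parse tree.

4

[B [Q ( )] [B [Q ( )] [B [Q ( [B [Q ( )]] )]]]]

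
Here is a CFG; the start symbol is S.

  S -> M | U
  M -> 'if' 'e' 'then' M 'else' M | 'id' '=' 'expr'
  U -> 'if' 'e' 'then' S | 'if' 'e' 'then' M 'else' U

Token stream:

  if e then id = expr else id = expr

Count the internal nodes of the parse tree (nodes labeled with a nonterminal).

[S [M if e then [M id = expr] else [M id = expr]]]

4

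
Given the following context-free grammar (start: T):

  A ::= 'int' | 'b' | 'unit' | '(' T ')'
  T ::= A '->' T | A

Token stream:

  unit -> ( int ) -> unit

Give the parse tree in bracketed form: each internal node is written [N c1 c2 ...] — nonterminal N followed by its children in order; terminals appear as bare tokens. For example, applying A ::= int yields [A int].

T
A -> T
unit -> T
unit -> A -> T
unit -> ( T ) -> T
unit -> ( A ) -> T
unit -> ( int ) -> T
unit -> ( int ) -> A
unit -> ( int ) -> unit

[T [A unit] -> [T [A ( [T [A int]] )] -> [T [A unit]]]]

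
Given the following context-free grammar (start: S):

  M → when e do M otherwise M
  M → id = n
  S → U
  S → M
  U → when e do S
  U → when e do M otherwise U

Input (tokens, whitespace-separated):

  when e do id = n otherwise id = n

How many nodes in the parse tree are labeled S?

1

[S [M when e do [M id = n] otherwise [M id = n]]]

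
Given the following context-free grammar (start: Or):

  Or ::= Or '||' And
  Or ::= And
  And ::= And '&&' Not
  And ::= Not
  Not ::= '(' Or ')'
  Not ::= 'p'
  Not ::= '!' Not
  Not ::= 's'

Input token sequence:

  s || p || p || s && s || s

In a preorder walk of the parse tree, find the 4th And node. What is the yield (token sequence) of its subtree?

s && s

[Or [Or [Or [Or [Or [And [Not s]]] || [And [Not p]]] || [And [Not p]]] || [And [And [Not s]] && [Not s]]] || [And [Not s]]]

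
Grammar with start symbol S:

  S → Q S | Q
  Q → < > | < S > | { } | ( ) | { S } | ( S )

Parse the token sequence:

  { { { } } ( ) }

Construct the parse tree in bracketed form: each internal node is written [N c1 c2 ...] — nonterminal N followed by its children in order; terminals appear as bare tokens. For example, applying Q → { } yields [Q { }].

S
Q
{ S }
{ Q S }
{ { S } S }
{ { Q } S }
{ { { } } S }
{ { { } } Q }
{ { { } } ( ) }

[S [Q { [S [Q { [S [Q { }]] }] [S [Q ( )]]] }]]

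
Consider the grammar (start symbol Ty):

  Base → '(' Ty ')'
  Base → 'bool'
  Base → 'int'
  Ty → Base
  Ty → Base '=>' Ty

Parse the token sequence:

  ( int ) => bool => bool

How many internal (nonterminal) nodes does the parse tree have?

8

[Ty [Base ( [Ty [Base int]] )] => [Ty [Base bool] => [Ty [Base bool]]]]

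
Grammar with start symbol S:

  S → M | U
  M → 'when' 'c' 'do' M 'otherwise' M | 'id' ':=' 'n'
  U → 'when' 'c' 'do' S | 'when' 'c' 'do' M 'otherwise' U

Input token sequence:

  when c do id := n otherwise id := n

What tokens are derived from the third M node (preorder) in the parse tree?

id := n

[S [M when c do [M id := n] otherwise [M id := n]]]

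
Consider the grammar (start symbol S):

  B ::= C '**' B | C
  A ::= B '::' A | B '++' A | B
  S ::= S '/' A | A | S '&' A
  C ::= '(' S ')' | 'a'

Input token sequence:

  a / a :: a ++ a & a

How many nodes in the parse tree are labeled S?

[S [S [S [A [B [C a]]]] / [A [B [C a]] :: [A [B [C a]] ++ [A [B [C a]]]]]] & [A [B [C a]]]]

3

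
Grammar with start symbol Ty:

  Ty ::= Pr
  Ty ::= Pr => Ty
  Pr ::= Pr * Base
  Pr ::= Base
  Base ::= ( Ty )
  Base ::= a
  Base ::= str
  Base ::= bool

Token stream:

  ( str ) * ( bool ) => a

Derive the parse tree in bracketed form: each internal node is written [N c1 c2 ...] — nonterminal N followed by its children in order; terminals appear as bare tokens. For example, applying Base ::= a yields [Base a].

Ty
Pr => Ty
Pr * Base => Ty
Base * Base => Ty
( Ty ) * Base => Ty
( Pr ) * Base => Ty
( Base ) * Base => Ty
( str ) * Base => Ty
( str ) * ( Ty ) => Ty
( str ) * ( Pr ) => Ty
( str ) * ( Base ) => Ty
( str ) * ( bool ) => Ty
( str ) * ( bool ) => Pr
( str ) * ( bool ) => Base
( str ) * ( bool ) => a

[Ty [Pr [Pr [Base ( [Ty [Pr [Base str]]] )]] * [Base ( [Ty [Pr [Base bool]]] )]] => [Ty [Pr [Base a]]]]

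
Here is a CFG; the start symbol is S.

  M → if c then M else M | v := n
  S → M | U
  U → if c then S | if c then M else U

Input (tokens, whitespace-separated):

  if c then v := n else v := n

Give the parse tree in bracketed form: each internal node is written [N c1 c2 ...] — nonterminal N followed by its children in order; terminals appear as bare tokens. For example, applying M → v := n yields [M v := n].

S
M
if c then M else M
if c then v := n else M
if c then v := n else v := n

[S [M if c then [M v := n] else [M v := n]]]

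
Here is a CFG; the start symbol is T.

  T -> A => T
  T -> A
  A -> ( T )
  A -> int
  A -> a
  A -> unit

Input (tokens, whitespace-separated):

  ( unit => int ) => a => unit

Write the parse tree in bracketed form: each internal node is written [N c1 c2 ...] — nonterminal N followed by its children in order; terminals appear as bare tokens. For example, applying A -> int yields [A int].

[T [A ( [T [A unit] => [T [A int]]] )] => [T [A a] => [T [A unit]]]]

T
A => T
( T ) => T
( A => T ) => T
( unit => T ) => T
( unit => A ) => T
( unit => int ) => T
( unit => int ) => A => T
( unit => int ) => a => T
( unit => int ) => a => A
( unit => int ) => a => unit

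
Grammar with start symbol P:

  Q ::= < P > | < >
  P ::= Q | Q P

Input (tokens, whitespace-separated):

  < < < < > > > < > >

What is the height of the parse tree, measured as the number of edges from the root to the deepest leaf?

[P [Q < [P [Q < [P [Q < [P [Q < >]] >]] >] [P [Q < >]]] >]]

8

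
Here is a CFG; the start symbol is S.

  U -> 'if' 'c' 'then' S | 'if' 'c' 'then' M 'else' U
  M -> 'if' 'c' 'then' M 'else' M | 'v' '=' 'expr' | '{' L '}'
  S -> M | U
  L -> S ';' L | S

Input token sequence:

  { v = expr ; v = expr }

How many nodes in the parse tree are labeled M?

3

[S [M { [L [S [M v = expr]] ; [L [S [M v = expr]]]] }]]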